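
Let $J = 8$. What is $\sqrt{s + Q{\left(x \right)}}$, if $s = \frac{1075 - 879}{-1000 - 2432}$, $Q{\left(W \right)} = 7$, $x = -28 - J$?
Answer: $\frac{\sqrt{5111106}}{858} \approx 2.6349$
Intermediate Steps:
$x = -36$ ($x = -28 - 8 = -36$)
$s = - \frac{49}{858}$ ($s = \frac{196}{-3432} = 196 \left(- \frac{1}{3432}\right) = - \frac{49}{858} \approx -0.05711$)
$\sqrt{s + Q{\left(x \right)}} = \sqrt{- \frac{49}{858} + 7} = \sqrt{\frac{5957}{858}} = \frac{\sqrt{5111106}}{858}$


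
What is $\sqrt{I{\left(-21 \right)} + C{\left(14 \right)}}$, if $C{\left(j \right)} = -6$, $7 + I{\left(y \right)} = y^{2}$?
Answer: $2 \sqrt{107} \approx 20.688$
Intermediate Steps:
$I{\left(y \right)} = -7 + y^{2}$
$\sqrt{I{\left(-21 \right)} + C{\left(14 \right)}} = \sqrt{\left(-7 + \left(-21\right)^{2}\right) - 6} = \sqrt{\left(-7 + 441\right) - 6} = \sqrt{434 - 6} = \sqrt{428} = 2 \sqrt{107}$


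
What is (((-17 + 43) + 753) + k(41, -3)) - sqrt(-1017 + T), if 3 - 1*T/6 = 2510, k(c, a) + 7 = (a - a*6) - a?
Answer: 790 - I*sqrt(16059) ≈ 790.0 - 126.72*I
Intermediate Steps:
k(c, a) = -7 - 6*a (k(c, a) = -7 + ((a - a*6) - a) = -7 + ((a - 6*a) - a) = -7 + (-5*a - a) = -7 - 6*a)
T = -15042 (T = 18 - 6*2510 = 18 - 15060 = -15042)
(((-17 + 43) + 753) + k(41, -3)) - sqrt(-1017 + T) = (((-17 + 43) + 753) + (-7 - 6*(-3))) - sqrt(-1017 - 15042) = ((26 + 753) + (-7 + 18)) - sqrt(-16059) = (779 + 11) - I*sqrt(16059) = 790 - I*sqrt(16059)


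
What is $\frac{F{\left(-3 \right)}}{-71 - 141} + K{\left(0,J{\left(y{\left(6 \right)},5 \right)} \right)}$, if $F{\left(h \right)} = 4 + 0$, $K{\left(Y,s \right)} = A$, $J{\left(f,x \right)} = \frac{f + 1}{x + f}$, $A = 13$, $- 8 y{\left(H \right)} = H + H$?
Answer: $\frac{688}{53} \approx 12.981$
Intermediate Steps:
$y{\left(H \right)} = - \frac{H}{4}$ ($y{\left(H \right)} = - \frac{H + H}{8} = - \frac{2 H}{8} = - \frac{H}{4}$)
$J{\left(f,x \right)} = \frac{1 + f}{f + x}$
$K{\left(Y,s \right)} = 13$
$F{\left(h \right)} = 4$
$\frac{F{\left(-3 \right)}}{-71 - 141} + K{\left(0,J{\left(y{\left(6 \right)},5 \right)} \right)} = \frac{1}{-71 - 141} \cdot 4 + 13 = \frac{1}{-212} \cdot 4 + 13 = \left(- \frac{1}{212}\right) 4 + 13 = - \frac{1}{53} + 13 = \frac{688}{53}$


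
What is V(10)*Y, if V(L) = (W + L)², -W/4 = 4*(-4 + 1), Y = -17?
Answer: -57188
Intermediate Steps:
W = 48 (W = -16*(-4 + 1) = -16*(-3) = -4*(-12) = 48)
V(L) = (48 + L)²
V(10)*Y = (48 + 10)²*(-17) = 58²*(-17) = 3364*(-17) = -57188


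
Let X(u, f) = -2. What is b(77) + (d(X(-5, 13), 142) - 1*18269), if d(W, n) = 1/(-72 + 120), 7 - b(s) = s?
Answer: -880271/48 ≈ -18339.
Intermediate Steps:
b(s) = 7 - s
d(W, n) = 1/48
b(77) + (d(X(-5, 13), 142) - 1*18269) = (7 - 1*77) + (1/48 - 1*18269) = (7 - 77) + (1/48 - 18269) = -70 - 876911/48 = -880271/48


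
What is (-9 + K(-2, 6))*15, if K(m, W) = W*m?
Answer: -315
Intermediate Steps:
(-9 + K(-2, 6))*15 = (-9 + 6*(-2))*15 = (-9 - 12)*15 = -21*15 = -315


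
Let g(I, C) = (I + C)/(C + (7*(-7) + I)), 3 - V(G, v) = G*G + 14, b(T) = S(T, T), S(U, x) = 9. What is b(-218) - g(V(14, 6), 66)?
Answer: 1569/190 ≈ 8.2579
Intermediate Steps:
b(T) = 9
V(G, v) = -11 - G**2 (V(G, v) = 3 - (G*G + 14) = 3 - (G**2 + 14) = 3 - (14 + G**2) = 3 + (-14 - G**2) = -11 - G**2)
g(I, C) = (C + I)/(-49 + C + I) (g(I, C) = (C + I)/(C + (-49 + I)) = (C + I)/(-49 + C + I))
b(-218) - g(V(14, 6), 66) = 9 - (66 + (-11 - 1*14**2))/(-49 + 66 + (-11 - 1*14**2)) = 9 - (66 + (-11 - 1*196))/(-49 + 66 + (-11 - 1*196)) = 9 - (66 + (-11 - 196))/(-49 + 66 + (-11 - 196)) = 9 - (66 - 207)/(-49 + 66 - 207) = 9 - (-141)/(-190) = 9 - (-1)*(-141)/190 = 9 - 1*141/190 = 9 - 141/190 = 1569/190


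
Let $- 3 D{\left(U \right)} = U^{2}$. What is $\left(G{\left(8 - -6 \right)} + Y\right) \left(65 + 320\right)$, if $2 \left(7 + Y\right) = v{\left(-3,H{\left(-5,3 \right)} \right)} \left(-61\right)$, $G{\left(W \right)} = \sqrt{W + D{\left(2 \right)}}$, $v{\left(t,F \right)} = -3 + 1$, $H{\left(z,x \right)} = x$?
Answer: $20790 + \frac{385 \sqrt{114}}{3} \approx 22160.0$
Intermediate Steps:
$v{\left(t,F \right)} = -2$
$D{\left(U \right)} = - \frac{U^{2}}{3}$
$G{\left(W \right)} = \sqrt{- \frac{4}{3} + W}$ ($G{\left(W \right)} = \sqrt{W - \frac{2^{2}}{3}} = \sqrt{W - \frac{4}{3}} = \sqrt{- \frac{4}{3} + W}$)
$Y = 54$ ($Y = -7 + \frac{\left(-2\right) \left(-61\right)}{2} = -7 + \frac{1}{2} \cdot 122 = -7 + 61 = 54$)
$\left(G{\left(8 - -6 \right)} + Y\right) \left(65 + 320\right) = \left(\frac{\sqrt{-12 + 9 \left(8 - -6\right)}}{3} + 54\right) \left(65 + 320\right) = \left(\frac{\sqrt{-12 + 9 \left(8 + 6\right)}}{3} + 54\right) 385 = \left(\frac{\sqrt{-12 + 9 \cdot 14}}{3} + 54\right) 385 = \left(\frac{\sqrt{-12 + 126}}{3} + 54\right) 385 = \left(\frac{\sqrt{114}}{3} + 54\right) 385 = \left(54 + \frac{\sqrt{114}}{3}\right) 385 = 20790 + \frac{385 \sqrt{114}}{3}$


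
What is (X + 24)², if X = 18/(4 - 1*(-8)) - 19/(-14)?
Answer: 35344/49 ≈ 721.31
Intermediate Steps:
X = 20/7 (X = 18/(4 + 8) - 19*(-1/14) = 18/12 + 19/14 = 18*(1/12) + 19/14 = 3/2 + 19/14 = 20/7 ≈ 2.8571)
(X + 24)² = (20/7 + 24)² = (188/7)² = 35344/49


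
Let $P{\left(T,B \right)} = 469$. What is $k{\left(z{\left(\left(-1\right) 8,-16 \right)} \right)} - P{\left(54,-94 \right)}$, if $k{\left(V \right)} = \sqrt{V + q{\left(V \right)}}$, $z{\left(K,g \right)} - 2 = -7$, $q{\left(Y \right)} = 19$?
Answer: $-469 + \sqrt{14} \approx -465.26$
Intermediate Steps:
$z{\left(K,g \right)} = -5$ ($z{\left(K,g \right)} = 2 - 7 = -5$)
$k{\left(V \right)} = \sqrt{19 + V}$ ($k{\left(V \right)} = \sqrt{V + 19} = \sqrt{19 + V}$)
$k{\left(z{\left(\left(-1\right) 8,-16 \right)} \right)} - P{\left(54,-94 \right)} = \sqrt{19 - 5} - 469 = \sqrt{14} - 469 = -469 + \sqrt{14}$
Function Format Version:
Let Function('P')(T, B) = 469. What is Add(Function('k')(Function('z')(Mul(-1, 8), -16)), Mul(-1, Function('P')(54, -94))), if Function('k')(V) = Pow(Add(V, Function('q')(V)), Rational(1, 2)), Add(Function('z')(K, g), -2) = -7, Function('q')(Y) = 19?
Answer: Add(-469, Pow(14, Rational(1, 2))) ≈ -465.26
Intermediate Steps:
Function('z')(K, g) = -5 (Function('z')(K, g) = Add(2, -7) = -5)
Function('k')(V) = Pow(Add(19, V), Rational(1, 2)) (Function('k')(V) = Pow(Add(V, 19), Rational(1, 2)) = Pow(Add(19, V), Rational(1, 2)))
Add(Function('k')(Function('z')(Mul(-1, 8), -16)), Mul(-1, Function('P')(54, -94))) = Add(Pow(Add(19, -5), Rational(1, 2)), Mul(-1, 469)) = Add(Pow(14, Rational(1, 2)), -469) = Add(-469, Pow(14, Rational(1, 2)))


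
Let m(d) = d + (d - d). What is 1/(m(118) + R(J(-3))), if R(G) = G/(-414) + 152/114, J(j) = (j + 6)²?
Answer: 138/16465 ≈ 0.0083814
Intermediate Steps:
m(d) = d (m(d) = d + 0 = d)
J(j) = (6 + j)²
R(G) = 4/3 - G/414 (R(G) = G*(-1/414) + 152*(1/114) = -G/414 + 4/3 = 4/3 - G/414)
1/(m(118) + R(J(-3))) = 1/(118 + (4/3 - (6 - 3)²/414)) = 1/(118 + (4/3 - 1/414*3²)) = 1/(118 + (4/3 - 1/414*9)) = 1/(118 + (4/3 - 1/46)) = 1/(118 + 181/138) = 1/(16465/138) = 138/16465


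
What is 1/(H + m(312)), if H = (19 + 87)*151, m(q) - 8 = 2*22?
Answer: 1/16058 ≈ 6.2274e-5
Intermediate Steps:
m(q) = 52 (m(q) = 8 + 2*22 = 8 + 44 = 52)
H = 16006 (H = 106*151 = 16006)
1/(H + m(312)) = 1/(16006 + 52) = 1/16058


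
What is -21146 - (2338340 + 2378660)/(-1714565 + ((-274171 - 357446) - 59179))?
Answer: -50859046706/2405361 ≈ -21144.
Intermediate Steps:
-21146 - (2338340 + 2378660)/(-1714565 + ((-274171 - 357446) - 59179)) = -21146 - 4717000/(-1714565 + (-631617 - 59179)) = -21146 - 4717000/(-1714565 - 690796) = -21146 - 4717000/(-2405361) = -21146 - 4717000*(-1)/2405361 = -21146 - 1*(-4717000/2405361) = -21146 + 4717000/2405361 = -50859046706/2405361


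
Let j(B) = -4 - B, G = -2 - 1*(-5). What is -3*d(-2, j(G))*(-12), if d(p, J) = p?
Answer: -72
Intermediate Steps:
G = 3 (G = -2 + 5 = 3)
-3*d(-2, j(G))*(-12) = -3*(-2)*(-12) = 6*(-12) = -72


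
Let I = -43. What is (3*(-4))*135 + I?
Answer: -1663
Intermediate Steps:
(3*(-4))*135 + I = (3*(-4))*135 - 43 = -12*135 - 43 = -1620 - 43 = -1663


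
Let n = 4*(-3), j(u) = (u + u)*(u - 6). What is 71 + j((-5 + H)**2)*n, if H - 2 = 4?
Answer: 191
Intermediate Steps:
H = 6 (H = 2 + 4 = 6)
j(u) = 2*u*(-6 + u) (j(u) = (2*u)*(-6 + u) = 2*u*(-6 + u))
n = -12
71 + j((-5 + H)**2)*n = 71 + (2*(-5 + 6)**2*(-6 + (-5 + 6)**2))*(-12) = 71 + (2*1**2*(-6 + 1**2))*(-12) = 71 + (2*1*(-6 + 1))*(-12) = 71 + (2*1*(-5))*(-12) = 71 - 10*(-12) = 71 + 120 = 191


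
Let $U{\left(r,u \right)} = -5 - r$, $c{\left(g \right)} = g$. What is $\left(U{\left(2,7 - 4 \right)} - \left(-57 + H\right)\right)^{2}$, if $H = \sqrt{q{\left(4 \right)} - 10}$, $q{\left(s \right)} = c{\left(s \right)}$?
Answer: $\left(50 - i \sqrt{6}\right)^{2} \approx 2494.0 - 244.95 i$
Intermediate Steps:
$q{\left(s \right)} = s$
$H = i \sqrt{6}$ ($H = \sqrt{4 - 10} = \sqrt{-6} = i \sqrt{6} \approx 2.4495 i$)
$\left(U{\left(2,7 - 4 \right)} - \left(-57 + H\right)\right)^{2} = \left(\left(-5 - 2\right) + \left(57 - i \sqrt{6}\right)\right)^{2} = \left(-7 + \left(57 - i \sqrt{6}\right)\right)^{2} = \left(50 - i \sqrt{6}\right)^{2}$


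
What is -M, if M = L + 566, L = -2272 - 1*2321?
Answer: 4027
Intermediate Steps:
L = -4593 (L = -2272 - 2321 = -4593)
M = -4027 (M = -4593 + 566 = -4027)
-M = -1*(-4027) = 4027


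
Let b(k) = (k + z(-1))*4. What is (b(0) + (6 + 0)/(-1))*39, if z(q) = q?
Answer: -390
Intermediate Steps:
b(k) = -4 + 4*k (b(k) = (k - 1)*4 = (-1 + k)*4 = -4 + 4*k)
(b(0) + (6 + 0)/(-1))*39 = ((-4 + 4*0) + (6 + 0)/(-1))*39 = ((-4 + 0) + 6*(-1))*39 = (-4 - 6)*39 = -10*39 = -390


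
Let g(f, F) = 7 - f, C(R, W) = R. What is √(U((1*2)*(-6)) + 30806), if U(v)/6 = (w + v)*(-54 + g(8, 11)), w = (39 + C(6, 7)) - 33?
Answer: √30806 ≈ 175.52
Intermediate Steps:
w = 12 (w = (39 + 6) - 33 = 45 - 33 = 12)
U(v) = -3960 - 330*v (U(v) = 6*((12 + v)*(-54 + (7 - 1*8))) = 6*((12 + v)*(-54 + (7 - 8))) = 6*((12 + v)*(-54 - 1)) = 6*((12 + v)*(-55)) = 6*(-660 - 55*v) = -3960 - 330*v)
√(U((1*2)*(-6)) + 30806) = √((-3960 - 330*1*2*(-6)) + 30806) = √((-3960 - 660*(-6)) + 30806) = √((-3960 - 330*(-12)) + 30806) = √((-3960 + 3960) + 30806) = √(0 + 30806) = √30806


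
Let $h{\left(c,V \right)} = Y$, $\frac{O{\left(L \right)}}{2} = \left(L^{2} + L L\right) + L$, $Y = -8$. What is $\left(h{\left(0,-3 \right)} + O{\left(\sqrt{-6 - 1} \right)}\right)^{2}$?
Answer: $1268 - 144 i \sqrt{7} \approx 1268.0 - 380.99 i$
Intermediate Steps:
$O{\left(L \right)} = 2 L + 4 L^{2}$ ($O{\left(L \right)} = 2 \left(\left(L^{2} + L L\right) + L\right) = 2 \left(\left(L^{2} + L^{2}\right) + L\right) = 2 \left(2 L^{2} + L\right) = 2 \left(L + 2 L^{2}\right) = 2 L + 4 L^{2}$)
$h{\left(c,V \right)} = -8$
$\left(h{\left(0,-3 \right)} + O{\left(\sqrt{-6 - 1} \right)}\right)^{2} = \left(-8 + 2 \sqrt{-6 - 1} \left(1 + 2 \sqrt{-6 - 1}\right)\right)^{2} = \left(-8 + 2 \sqrt{-7} \left(1 + 2 \sqrt{-7}\right)\right)^{2} = \left(-8 + 2 i \sqrt{7} \left(1 + 2 i \sqrt{7}\right)\right)^{2}$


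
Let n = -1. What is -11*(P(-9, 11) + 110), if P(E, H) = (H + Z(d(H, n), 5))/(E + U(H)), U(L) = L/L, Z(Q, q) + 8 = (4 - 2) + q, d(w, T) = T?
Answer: -4785/4 ≈ -1196.3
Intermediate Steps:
Z(Q, q) = -6 + q (Z(Q, q) = -8 + ((4 - 2) + q) = -8 + (2 + q) = -6 + q)
U(L) = 1
P(E, H) = (-1 + H)/(1 + E) (P(E, H) = (H + (-6 + 5))/(E + 1) = (H - 1)/(1 + E) = (-1 + H)/(1 + E))
-11*(P(-9, 11) + 110) = -11*((-1 + 11)/(1 - 9) + 110) = -11*(10/(-8) + 110) = -11*(-⅛*10 + 110) = -11*(-5/4 + 110) = -11*435/4 = -4785/4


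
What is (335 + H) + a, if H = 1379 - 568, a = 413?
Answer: 1559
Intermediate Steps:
H = 811
(335 + H) + a = (335 + 811) + 413 = 1146 + 413 = 1559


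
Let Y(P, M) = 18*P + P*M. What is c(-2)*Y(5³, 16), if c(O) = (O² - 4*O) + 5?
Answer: 72250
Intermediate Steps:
Y(P, M) = 18*P + M*P
c(O) = 5 + O² - 4*O
c(-2)*Y(5³, 16) = (5 + (-2)² - 4*(-2))*(5³*(18 + 16)) = (5 + 4 + 8)*(125*34) = 17*4250 = 72250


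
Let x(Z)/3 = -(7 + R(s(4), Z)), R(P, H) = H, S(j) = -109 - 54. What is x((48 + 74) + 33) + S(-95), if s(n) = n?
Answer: -649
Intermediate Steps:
S(j) = -163
x(Z) = -21 - 3*Z (x(Z) = 3*(-(7 + Z)) = 3*(-7 - Z) = -21 - 3*Z)
x((48 + 74) + 33) + S(-95) = (-21 - 3*((48 + 74) + 33)) - 163 = (-21 - 3*(122 + 33)) - 163 = (-21 - 3*155) - 163 = (-21 - 465) - 163 = -486 - 163 = -649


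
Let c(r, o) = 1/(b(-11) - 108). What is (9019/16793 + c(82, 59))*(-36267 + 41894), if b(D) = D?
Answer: 49955844/16793 ≈ 2974.8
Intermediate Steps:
c(r, o) = -1/119 (c(r, o) = 1/(-11 - 108) = 1/(-119) = -1/119)
(9019/16793 + c(82, 59))*(-36267 + 41894) = (9019/16793 - 1/119)*(-36267 + 41894) = (9019*(1/16793) - 1/119)*5627 = (9019/16793 - 1/119)*5627 = (150924/285481)*5627 = 49955844/16793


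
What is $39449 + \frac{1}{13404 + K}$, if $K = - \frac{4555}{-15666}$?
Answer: $\frac{8283959393597}{209991619} \approx 39449.0$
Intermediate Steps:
$K = \frac{4555}{15666}$ ($K = \left(-4555\right) \left(- \frac{1}{15666}\right) = \frac{4555}{15666} \approx 0.29076$)
$39449 + \frac{1}{13404 + K} = 39449 + \frac{1}{13404 + \frac{4555}{15666}} = 39449 + \frac{1}{\frac{209991619}{15666}} = 39449 + \frac{15666}{209991619} = \frac{8283959393597}{209991619}$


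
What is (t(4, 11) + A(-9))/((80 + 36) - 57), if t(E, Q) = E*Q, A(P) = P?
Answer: 35/59 ≈ 0.59322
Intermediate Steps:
(t(4, 11) + A(-9))/((80 + 36) - 57) = (4*11 - 9)/((80 + 36) - 57) = (44 - 9)/(116 - 57) = 35/59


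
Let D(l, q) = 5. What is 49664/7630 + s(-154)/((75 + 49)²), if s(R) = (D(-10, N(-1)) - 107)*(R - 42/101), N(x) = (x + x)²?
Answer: 5579046439/740575430 ≈ 7.5334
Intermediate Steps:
N(x) = 4*x² (N(x) = (2*x)² = 4*x²)
s(R) = 4284/101 - 102*R (s(R) = (5 - 107)*(R - 42/101) = -102*(R - 42*1/101) = -102*(R - 42/101) = -102*(-42/101 + R) = 4284/101 - 102*R)
49664/7630 + s(-154)/((75 + 49)²) = 49664/7630 + (4284/101 - 102*(-154))/((75 + 49)²) = 49664*(1/7630) + (4284/101 + 15708)/(124²) = 24832/3815 + (1590792/101)/15376 = 24832/3815 + (1590792/101)*(1/15376) = 24832/3815 + 198849/194122 = 5579046439/740575430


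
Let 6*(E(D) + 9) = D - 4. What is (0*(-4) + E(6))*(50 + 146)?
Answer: -5096/3 ≈ -1698.7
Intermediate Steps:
E(D) = -29/3 + D/6 (E(D) = -9 + (D - 4)/6 = -9 + (-4 + D)/6 = -9 + (-⅔ + D/6) = -29/3 + D/6)
(0*(-4) + E(6))*(50 + 146) = (0*(-4) + (-29/3 + (⅙)*6))*(50 + 146) = (0 + (-29/3 + 1))*196 = (0 - 26/3)*196 = -26/3*196 = -5096/3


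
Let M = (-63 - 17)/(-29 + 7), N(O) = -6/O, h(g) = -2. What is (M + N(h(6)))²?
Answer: 5329/121 ≈ 44.041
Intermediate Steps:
M = 40/11 (M = -80/(-22) = -80*(-1/22) = 40/11 ≈ 3.6364)
(M + N(h(6)))² = (40/11 - 6/(-2))² = (40/11 - 6*(-½))² = (40/11 + 3)² = (73/11)² = 5329/121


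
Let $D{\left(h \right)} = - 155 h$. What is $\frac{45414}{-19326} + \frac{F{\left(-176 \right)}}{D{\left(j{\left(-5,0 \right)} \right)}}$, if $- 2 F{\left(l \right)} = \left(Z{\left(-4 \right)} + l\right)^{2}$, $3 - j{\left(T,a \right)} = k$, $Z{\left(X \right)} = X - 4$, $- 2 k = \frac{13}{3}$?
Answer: $\frac{290781483}{15476905} \approx 18.788$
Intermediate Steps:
$k = - \frac{13}{6}$ ($k = - \frac{13 \cdot \frac{1}{3}}{2} = \left(- \frac{1}{2}\right) \frac{13}{3} = - \frac{13}{6} \approx -2.1667$)
$Z{\left(X \right)} = -4 + X$
$j{\left(T,a \right)} = \frac{31}{6}$ ($j{\left(T,a \right)} = 3 - - \frac{13}{6} = 3 + \frac{13}{6} = \frac{31}{6}$)
$F{\left(l \right)} = - \frac{\left(-8 + l\right)^{2}}{2}$ ($F{\left(l \right)} = - \frac{\left(\left(-4 - 4\right) + l\right)^{2}}{2} = - \frac{\left(-8 + l\right)^{2}}{2}$)
$\frac{45414}{-19326} + \frac{F{\left(-176 \right)}}{D{\left(j{\left(-5,0 \right)} \right)}} = \frac{45414}{-19326} + \frac{\left(- \frac{1}{2}\right) \left(-8 - 176\right)^{2}}{\left(-155\right) \frac{31}{6}} = 45414 \left(- \frac{1}{19326}\right) + \frac{\left(- \frac{1}{2}\right) \left(-184\right)^{2}}{- \frac{4805}{6}} = - \frac{7569}{3221} + \left(- \frac{1}{2}\right) 33856 \left(- \frac{6}{4805}\right) = - \frac{7569}{3221} - - \frac{101568}{4805} = - \frac{7569}{3221} + \frac{101568}{4805} = \frac{290781483}{15476905}$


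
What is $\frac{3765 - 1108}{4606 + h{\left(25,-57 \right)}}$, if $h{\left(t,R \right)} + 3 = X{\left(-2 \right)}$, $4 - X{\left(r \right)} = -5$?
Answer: $\frac{2657}{4612} \approx 0.57611$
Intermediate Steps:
$X{\left(r \right)} = 9$ ($X{\left(r \right)} = 4 - -5 = 4 + 5 = 9$)
$h{\left(t,R \right)} = 6$ ($h{\left(t,R \right)} = -3 + 9 = 6$)
$\frac{3765 - 1108}{4606 + h{\left(25,-57 \right)}} = \frac{3765 - 1108}{4606 + 6} = \frac{2657}{4612}$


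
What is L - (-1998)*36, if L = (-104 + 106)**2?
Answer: 71932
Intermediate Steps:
L = 4 (L = 2**2 = 4)
L - (-1998)*36 = 4 - (-1998)*36 = 4 - 1*(-71928) = 4 + 71928 = 71932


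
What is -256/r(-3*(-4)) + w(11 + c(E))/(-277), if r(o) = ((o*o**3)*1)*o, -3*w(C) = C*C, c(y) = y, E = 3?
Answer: 63227/269244 ≈ 0.23483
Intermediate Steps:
w(C) = -C**2/3 (w(C) = -C*C/3 = -C**2/3)
r(o) = o**5 (r(o) = (o**4*1)*o = o**4*o = o**5)
-256/r(-3*(-4)) + w(11 + c(E))/(-277) = -256/((-3*(-4))**5) - (11 + 3)**2/3/(-277) = -256/(12**5) - 1/3*14**2*(-1/277) = -256/248832 - 1/3*196*(-1/277) = -256*1/248832 - 196/3*(-1/277) = -1/972 + 196/831 = 63227/269244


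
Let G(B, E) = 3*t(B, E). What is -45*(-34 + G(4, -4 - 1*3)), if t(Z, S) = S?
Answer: 2475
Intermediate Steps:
G(B, E) = 3*E
-45*(-34 + G(4, -4 - 1*3)) = -45*(-34 + 3*(-4 - 1*3)) = -45*(-34 + 3*(-4 - 3)) = -45*(-34 + 3*(-7)) = -45*(-34 - 21) = -45*(-55) = 2475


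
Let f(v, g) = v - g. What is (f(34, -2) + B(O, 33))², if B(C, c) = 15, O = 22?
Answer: 2601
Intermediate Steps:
(f(34, -2) + B(O, 33))² = ((34 - 1*(-2)) + 15)² = ((34 + 2) + 15)² = (36 + 15)² = 51² = 2601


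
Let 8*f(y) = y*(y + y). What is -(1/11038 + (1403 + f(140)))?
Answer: -69572515/11038 ≈ -6303.0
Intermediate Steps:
f(y) = y**2/4 (f(y) = (y*(y + y))/8 = (y*(2*y))/8 = (2*y**2)/8 = y**2/4)
-(1/11038 + (1403 + f(140))) = -(1/11038 + (1403 + (1/4)*140**2)) = -(1/11038 + (1403 + (1/4)*19600)) = -(1/11038 + (1403 + 4900)) = -(1/11038 + 6303) = -1*69572515/11038 = -69572515/11038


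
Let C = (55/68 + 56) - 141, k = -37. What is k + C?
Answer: -8241/68 ≈ -121.19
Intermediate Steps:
C = -5725/68 (C = (55*(1/68) + 56) - 141 = (55/68 + 56) - 141 = 3863/68 - 141 = -5725/68 ≈ -84.191)
k + C = -37 - 5725/68 = -8241/68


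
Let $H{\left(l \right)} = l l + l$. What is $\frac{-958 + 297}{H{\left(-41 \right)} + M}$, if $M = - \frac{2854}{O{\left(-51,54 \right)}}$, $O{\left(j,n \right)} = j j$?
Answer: $- \frac{1719261}{4262786} \approx -0.40332$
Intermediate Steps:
$O{\left(j,n \right)} = j^{2}$
$H{\left(l \right)} = l + l^{2}$ ($H{\left(l \right)} = l^{2} + l = l + l^{2}$)
$M = - \frac{2854}{2601}$ ($M = - \frac{2854}{\left(-51\right)^{2}} = - \frac{2854}{2601} \approx -1.0973$)
$\frac{-958 + 297}{H{\left(-41 \right)} + M} = \frac{-958 + 297}{- 41 \left(1 - 41\right) - \frac{2854}{2601}} = - \frac{661}{\left(-41\right) \left(-40\right) - \frac{2854}{2601}} = - \frac{661}{1640 - \frac{2854}{2601}} = - \frac{661}{\frac{4262786}{2601}} = \left(-661\right) \frac{2601}{4262786} = - \frac{1719261}{4262786}$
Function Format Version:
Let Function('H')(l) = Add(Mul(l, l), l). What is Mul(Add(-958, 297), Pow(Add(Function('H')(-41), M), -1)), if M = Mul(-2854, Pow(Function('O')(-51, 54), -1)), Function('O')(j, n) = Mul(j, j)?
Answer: Rational(-1719261, 4262786) ≈ -0.40332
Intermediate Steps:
Function('O')(j, n) = Pow(j, 2)
Function('H')(l) = Add(l, Pow(l, 2)) (Function('H')(l) = Add(Pow(l, 2), l) = Add(l, Pow(l, 2)))
M = Rational(-2854, 2601) (M = Mul(-2854, Pow(Pow(-51, 2), -1)) = Mul(-2854, Pow(2601, -1)) = Mul(-2854, Rational(1, 2601)) = Rational(-2854, 2601) ≈ -1.0973)
Mul(Add(-958, 297), Pow(Add(Function('H')(-41), M), -1)) = Mul(Add(-958, 297), Pow(Add(Mul(-41, Add(1, -41)), Rational(-2854, 2601)), -1)) = Mul(-661, Pow(Add(Mul(-41, -40), Rational(-2854, 2601)), -1)) = Mul(-661, Pow(Add(1640, Rational(-2854, 2601)), -1)) = Mul(-661, Pow(Rational(4262786, 2601), -1)) = Mul(-661, Rational(2601, 4262786)) = Rational(-1719261, 4262786)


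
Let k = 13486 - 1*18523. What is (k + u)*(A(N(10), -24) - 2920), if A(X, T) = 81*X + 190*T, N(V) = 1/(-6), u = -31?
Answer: 37977058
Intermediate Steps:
N(V) = -⅙
k = -5037 (k = 13486 - 18523 = -5037)
(k + u)*(A(N(10), -24) - 2920) = (-5037 - 31)*((81*(-⅙) + 190*(-24)) - 2920) = -5068*((-27/2 - 4560) - 2920) = -5068*(-9147/2 - 2920) = -5068*(-14987/2) = 37977058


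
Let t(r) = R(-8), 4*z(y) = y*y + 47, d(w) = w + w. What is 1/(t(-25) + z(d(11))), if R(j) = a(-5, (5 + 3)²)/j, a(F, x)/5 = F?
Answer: 8/1087 ≈ 0.0073597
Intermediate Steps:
d(w) = 2*w
a(F, x) = 5*F
z(y) = 47/4 + y²/4 (z(y) = (y*y + 47)/4 = (y² + 47)/4 = (47 + y²)/4 = 47/4 + y²/4)
R(j) = -25/j (R(j) = (5*(-5))/j = -25/j)
t(r) = 25/8 (t(r) = -25/(-8) = -25*(-⅛) = 25/8)
1/(t(-25) + z(d(11))) = 1/(25/8 + (47/4 + (2*11)²/4)) = 1/(25/8 + (47/4 + (¼)*22²)) = 1/(25/8 + (47/4 + (¼)*484)) = 1/(25/8 + (47/4 + 121)) = 1/(25/8 + 531/4) = 1/(1087/8) = 8/1087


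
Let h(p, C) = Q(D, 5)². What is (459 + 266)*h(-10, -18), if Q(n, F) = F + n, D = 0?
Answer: 18125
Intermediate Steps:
h(p, C) = 25 (h(p, C) = (5 + 0)² = 5² = 25)
(459 + 266)*h(-10, -18) = (459 + 266)*25 = 725*25 = 18125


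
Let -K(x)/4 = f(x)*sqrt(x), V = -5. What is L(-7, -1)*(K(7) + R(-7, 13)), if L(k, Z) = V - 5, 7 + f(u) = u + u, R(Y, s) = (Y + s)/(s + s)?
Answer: -30/13 + 280*sqrt(7) ≈ 738.50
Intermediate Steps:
R(Y, s) = (Y + s)/(2*s) (R(Y, s) = (Y + s)/((2*s)) = (Y + s)*(1/(2*s)) = (Y + s)/(2*s))
f(u) = -7 + 2*u (f(u) = -7 + (u + u) = -7 + 2*u)
K(x) = -4*sqrt(x)*(-7 + 2*x) (K(x) = -4*(-7 + 2*x)*sqrt(x) = -4*sqrt(x)*(-7 + 2*x))
L(k, Z) = -10 (L(k, Z) = -5 - 5 = -10)
L(-7, -1)*(K(7) + R(-7, 13)) = -10*(sqrt(7)*(28 - 8*7) + (1/2)*(-7 + 13)/13) = -10*(sqrt(7)*(28 - 56) + (1/2)*(1/13)*6) = -10*(sqrt(7)*(-28) + 3/13) = -10*(-28*sqrt(7) + 3/13) = -10*(3/13 - 28*sqrt(7)) = -30/13 + 280*sqrt(7)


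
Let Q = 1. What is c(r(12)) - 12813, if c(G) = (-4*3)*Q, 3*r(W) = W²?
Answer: -12825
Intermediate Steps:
r(W) = W²/3
c(G) = -12 (c(G) = -4*3*1 = -12*1 = -12)
c(r(12)) - 12813 = -12 - 12813 = -12825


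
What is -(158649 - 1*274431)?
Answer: 115782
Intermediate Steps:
-(158649 - 1*274431) = -(158649 - 274431) = -1*(-115782) = 115782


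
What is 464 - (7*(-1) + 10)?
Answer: 461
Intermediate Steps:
464 - (7*(-1) + 10) = 464 - (-7 + 10) = 464 - 1*3 = 464 - 3 = 461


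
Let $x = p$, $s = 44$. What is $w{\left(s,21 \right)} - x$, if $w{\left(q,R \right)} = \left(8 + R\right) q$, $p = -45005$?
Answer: $46281$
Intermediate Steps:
$w{\left(q,R \right)} = q \left(8 + R\right)$
$x = -45005$
$w{\left(s,21 \right)} - x = 44 \left(8 + 21\right) - -45005 = 44 \cdot 29 + 45005 = 1276 + 45005 = 46281$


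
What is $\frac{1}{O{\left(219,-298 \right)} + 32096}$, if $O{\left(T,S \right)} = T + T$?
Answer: $\frac{1}{32534} \approx 3.0737 \cdot 10^{-5}$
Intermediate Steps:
$O{\left(T,S \right)} = 2 T$
$\frac{1}{O{\left(219,-298 \right)} + 32096} = \frac{1}{2 \cdot 219 + 32096} = \frac{1}{438 + 32096} = \frac{1}{32534}$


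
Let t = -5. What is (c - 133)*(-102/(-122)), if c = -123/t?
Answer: -27642/305 ≈ -90.630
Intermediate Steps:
c = 123/5 (c = -123/(-5) = -123*(-⅕) = 123/5 ≈ 24.600)
(c - 133)*(-102/(-122)) = (123/5 - 133)*(-102/(-122)) = -(-55284)*(-1)/(5*122) = -542/5*51/61 = -27642/305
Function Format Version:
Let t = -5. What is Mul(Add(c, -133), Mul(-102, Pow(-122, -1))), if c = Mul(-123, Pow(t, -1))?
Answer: Rational(-27642, 305) ≈ -90.630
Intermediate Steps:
c = Rational(123, 5) (c = Mul(-123, Pow(-5, -1)) = Mul(-123, Rational(-1, 5)) = Rational(123, 5) ≈ 24.600)
Mul(Add(c, -133), Mul(-102, Pow(-122, -1))) = Mul(Add(Rational(123, 5), -133), Mul(-102, Pow(-122, -1))) = Mul(Rational(-542, 5), Mul(-102, Rational(-1, 122))) = Mul(Rational(-542, 5), Rational(51, 61)) = Rational(-27642, 305)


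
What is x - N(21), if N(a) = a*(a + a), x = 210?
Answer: -672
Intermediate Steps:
N(a) = 2*a² (N(a) = a*(2*a) = 2*a²)
x - N(21) = 210 - 2*21² = 210 - 2*441 = 210 - 1*882 = 210 - 882 = -672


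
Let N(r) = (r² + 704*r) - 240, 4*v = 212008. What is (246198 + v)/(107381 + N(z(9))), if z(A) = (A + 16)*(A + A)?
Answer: 299200/626441 ≈ 0.47762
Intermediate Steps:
v = 53002 (v = (¼)*212008 = 53002)
z(A) = 2*A*(16 + A) (z(A) = (16 + A)*(2*A) = 2*A*(16 + A))
N(r) = -240 + r² + 704*r
(246198 + v)/(107381 + N(z(9))) = (246198 + 53002)/(107381 + (-240 + (2*9*(16 + 9))² + 704*(2*9*(16 + 9)))) = 299200/(107381 + (-240 + (2*9*25)² + 704*(2*9*25))) = 299200/(107381 + (-240 + 450² + 704*450)) = 299200/(107381 + (-240 + 202500 + 316800)) = 299200/(107381 + 519060) = 299200/626441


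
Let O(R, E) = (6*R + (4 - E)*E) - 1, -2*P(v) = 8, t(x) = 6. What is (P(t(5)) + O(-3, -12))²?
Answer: 46225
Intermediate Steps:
P(v) = -4 (P(v) = -½*8 = -4)
O(R, E) = -1 + 6*R + E*(4 - E) (O(R, E) = (6*R + E*(4 - E)) - 1 = -1 + 6*R + E*(4 - E))
(P(t(5)) + O(-3, -12))² = (-4 + (-1 - 1*(-12)² + 4*(-12) + 6*(-3)))² = (-4 + (-1 - 1*144 - 48 - 18))² = (-4 + (-1 - 144 - 48 - 18))² = (-4 - 211)² = (-215)² = 46225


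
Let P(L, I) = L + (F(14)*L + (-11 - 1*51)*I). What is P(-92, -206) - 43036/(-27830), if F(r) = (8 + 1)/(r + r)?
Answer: 1232365621/97405 ≈ 12652.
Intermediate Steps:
F(r) = 9/(2*r) (F(r) = 9/((2*r)) = 9*(1/(2*r)) = 9/(2*r))
P(L, I) = -62*I + 37*L/28 (P(L, I) = L + (((9/2)/14)*L + (-11 - 1*51)*I) = L + (((9/2)*(1/14))*L + (-11 - 51)*I) = L + (9*L/28 - 62*I) = L + (-62*I + 9*L/28) = -62*I + 37*L/28)
P(-92, -206) - 43036/(-27830) = (-62*(-206) + (37/28)*(-92)) - 43036/(-27830) = (12772 - 851/7) - 43036*(-1)/27830 = 88553/7 - 1*(-21518/13915) = 88553/7 + 21518/13915 = 1232365621/97405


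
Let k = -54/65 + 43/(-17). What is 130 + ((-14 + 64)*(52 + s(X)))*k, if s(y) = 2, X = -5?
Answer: -1976290/221 ≈ -8942.5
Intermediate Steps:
k = -3713/1105 (k = -54*1/65 + 43*(-1/17) = -54/65 - 43/17 = -3713/1105 ≈ -3.3602)
130 + ((-14 + 64)*(52 + s(X)))*k = 130 + ((-14 + 64)*(52 + 2))*(-3713/1105) = 130 + (50*54)*(-3713/1105) = 130 + 2700*(-3713/1105) = 130 - 2005020/221 = -1976290/221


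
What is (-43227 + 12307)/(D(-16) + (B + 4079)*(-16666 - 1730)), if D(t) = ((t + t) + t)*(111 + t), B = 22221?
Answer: 773/12095484 ≈ 6.3908e-5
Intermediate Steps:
D(t) = 3*t*(111 + t) (D(t) = (2*t + t)*(111 + t) = (3*t)*(111 + t) = 3*t*(111 + t))
(-43227 + 12307)/(D(-16) + (B + 4079)*(-16666 - 1730)) = (-43227 + 12307)/(3*(-16)*(111 - 16) + (22221 + 4079)*(-16666 - 1730)) = -30920/(3*(-16)*95 + 26300*(-18396)) = -30920/(-4560 - 483814800) = -30920/(-483819360) = -30920*(-1/483819360) = 773/12095484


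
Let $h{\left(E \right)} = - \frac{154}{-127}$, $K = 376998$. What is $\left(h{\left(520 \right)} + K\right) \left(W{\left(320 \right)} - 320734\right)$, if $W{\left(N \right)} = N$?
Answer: $- \frac{15341069864600}{127} \approx -1.208 \cdot 10^{11}$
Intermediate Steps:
$h{\left(E \right)} = \frac{154}{127}$ ($h{\left(E \right)} = \left(-154\right) \left(- \frac{1}{127}\right) = \frac{154}{127}$)
$\left(h{\left(520 \right)} + K\right) \left(W{\left(320 \right)} - 320734\right) = \left(\frac{154}{127} + 376998\right) \left(320 - 320734\right) = \frac{47878900}{127} \left(-320414\right) = - \frac{15341069864600}{127}$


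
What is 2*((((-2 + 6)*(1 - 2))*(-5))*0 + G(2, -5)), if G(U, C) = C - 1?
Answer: -12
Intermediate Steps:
G(U, C) = -1 + C
2*((((-2 + 6)*(1 - 2))*(-5))*0 + G(2, -5)) = 2*((((-2 + 6)*(1 - 2))*(-5))*0 + (-1 - 5)) = 2*(((4*(-1))*(-5))*0 - 6) = 2*(-4*(-5)*0 - 6) = 2*(20*0 - 6) = 2*(0 - 6) = 2*(-6) = -12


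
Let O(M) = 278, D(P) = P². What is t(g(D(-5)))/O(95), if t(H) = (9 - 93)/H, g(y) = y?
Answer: -42/3475 ≈ -0.012086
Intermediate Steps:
t(H) = -84/H
t(g(D(-5)))/O(95) = -84/((-5)²)/278 = -84/25*(1/278) = -84*1/25*(1/278) = -84/25*1/278 = -42/3475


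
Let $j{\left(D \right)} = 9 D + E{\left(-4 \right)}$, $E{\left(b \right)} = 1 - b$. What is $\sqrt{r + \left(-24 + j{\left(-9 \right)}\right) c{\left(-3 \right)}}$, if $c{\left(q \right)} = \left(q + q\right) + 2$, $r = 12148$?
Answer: $2 \sqrt{3137} \approx 112.02$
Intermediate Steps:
$j{\left(D \right)} = 5 + 9 D$ ($j{\left(D \right)} = 9 D + \left(1 - -4\right) = 9 D + \left(1 + 4\right) = 9 D + 5 = 5 + 9 D$)
$c{\left(q \right)} = 2 + 2 q$ ($c{\left(q \right)} = 2 q + 2 = 2 + 2 q$)
$\sqrt{r + \left(-24 + j{\left(-9 \right)}\right) c{\left(-3 \right)}} = \sqrt{12148 + \left(-24 + \left(5 + 9 \left(-9\right)\right)\right) \left(2 + 2 \left(-3\right)\right)} = \sqrt{12148 + \left(-24 + \left(5 - 81\right)\right) \left(2 - 6\right)} = \sqrt{12148 + \left(-24 - 76\right) \left(-4\right)} = \sqrt{12148 - -400} = \sqrt{12148 + 400} = \sqrt{12548} = 2 \sqrt{3137}$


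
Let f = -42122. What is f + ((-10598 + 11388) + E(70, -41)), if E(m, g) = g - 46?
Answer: -41419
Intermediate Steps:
E(m, g) = -46 + g
f + ((-10598 + 11388) + E(70, -41)) = -42122 + ((-10598 + 11388) + (-46 - 41)) = -42122 + (790 - 87) = -42122 + 703 = -41419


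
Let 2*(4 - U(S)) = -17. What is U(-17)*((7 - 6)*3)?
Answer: 75/2 ≈ 37.500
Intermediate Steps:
U(S) = 25/2 (U(S) = 4 - ½*(-17) = 4 + 17/2 = 25/2)
U(-17)*((7 - 6)*3) = 25*((7 - 6)*3)/2 = 25*(1*3)/2 = (25/2)*3 = 75/2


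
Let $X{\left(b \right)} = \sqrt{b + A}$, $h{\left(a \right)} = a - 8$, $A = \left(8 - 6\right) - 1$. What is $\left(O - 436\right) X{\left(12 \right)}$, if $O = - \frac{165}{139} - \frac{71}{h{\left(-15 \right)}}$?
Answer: $- \frac{1387818 \sqrt{13}}{3197} \approx -1565.2$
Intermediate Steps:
$A = 1$ ($A = 2 - 1 = 1$)
$h{\left(a \right)} = -8 + a$ ($h{\left(a \right)} = a - 8 = -8 + a$)
$X{\left(b \right)} = \sqrt{1 + b}$ ($X{\left(b \right)} = \sqrt{b + 1} = \sqrt{1 + b}$)
$O = \frac{6074}{3197}$ ($O = - \frac{165}{139} - \frac{71}{-8 - 15} = \left(-165\right) \frac{1}{139} - \frac{71}{-23} = - \frac{165}{139} - - \frac{71}{23} = - \frac{165}{139} + \frac{71}{23} = \frac{6074}{3197} \approx 1.8999$)
$\left(O - 436\right) X{\left(12 \right)} = \left(\frac{6074}{3197} - 436\right) \sqrt{1 + 12} = - \frac{1387818 \sqrt{13}}{3197}$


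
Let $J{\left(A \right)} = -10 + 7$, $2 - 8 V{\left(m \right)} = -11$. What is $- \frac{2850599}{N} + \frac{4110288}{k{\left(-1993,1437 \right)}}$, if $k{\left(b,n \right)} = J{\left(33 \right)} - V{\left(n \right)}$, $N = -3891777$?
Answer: $- \frac{127970488942045}{143995749} \approx -8.8871 \cdot 10^{5}$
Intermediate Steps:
$V{\left(m \right)} = \frac{13}{8}$ ($V{\left(m \right)} = \frac{1}{4} - - \frac{11}{8} = \frac{1}{4} + \frac{11}{8} = \frac{13}{8}$)
$J{\left(A \right)} = -3$
$k{\left(b,n \right)} = - \frac{37}{8}$ ($k{\left(b,n \right)} = -3 - \frac{13}{8} = - \frac{37}{8}$)
$- \frac{2850599}{N} + \frac{4110288}{k{\left(-1993,1437 \right)}} = - \frac{2850599}{-3891777} + \frac{4110288}{- \frac{37}{8}} = \left(-2850599\right) \left(- \frac{1}{3891777}\right) + 4110288 \left(- \frac{8}{37}\right) = \frac{2850599}{3891777} - \frac{32882304}{37} = - \frac{127970488942045}{143995749}$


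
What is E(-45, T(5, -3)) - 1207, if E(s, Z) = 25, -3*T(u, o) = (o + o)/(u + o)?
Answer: -1182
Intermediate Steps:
T(u, o) = -2*o/(3*(o + u)) (T(u, o) = -(o + o)/(3*(u + o)) = -2*o/(3*(o + u)))
E(-45, T(5, -3)) - 1207 = 25 - 1207 = -1182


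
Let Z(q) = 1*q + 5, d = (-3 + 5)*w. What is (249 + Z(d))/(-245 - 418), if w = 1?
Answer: -256/663 ≈ -0.38612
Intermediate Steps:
d = 2 (d = (-3 + 5)*1 = 2*1 = 2)
Z(q) = 5 + q (Z(q) = q + 5 = 5 + q)
(249 + Z(d))/(-245 - 418) = (249 + (5 + 2))/(-245 - 418) = (249 + 7)/(-663) = 256*(-1/663) = -256/663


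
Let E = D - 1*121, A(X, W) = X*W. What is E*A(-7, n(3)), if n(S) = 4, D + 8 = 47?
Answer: 2296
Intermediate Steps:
D = 39 (D = -8 + 47 = 39)
A(X, W) = W*X
E = -82 (E = 39 - 1*121 = 39 - 121 = -82)
E*A(-7, n(3)) = -328*(-7) = -82*(-28) = 2296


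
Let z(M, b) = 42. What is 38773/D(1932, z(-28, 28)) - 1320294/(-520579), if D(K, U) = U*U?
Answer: 3216201169/131185908 ≈ 24.516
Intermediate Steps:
D(K, U) = U²
38773/D(1932, z(-28, 28)) - 1320294/(-520579) = 38773/(42²) - 1320294/(-520579) = 38773/1764 - 1320294*(-1/520579) = 38773*(1/1764) + 1320294/520579 = 5539/252 + 1320294/520579 = 3216201169/131185908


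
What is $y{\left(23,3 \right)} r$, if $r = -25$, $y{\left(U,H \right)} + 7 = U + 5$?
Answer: $-525$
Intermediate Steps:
$y{\left(U,H \right)} = -2 + U$ ($y{\left(U,H \right)} = -7 + \left(U + 5\right) = -7 + \left(5 + U\right) = -2 + U$)
$y{\left(23,3 \right)} r = \left(-2 + 23\right) \left(-25\right) = 21 \left(-25\right) = -525$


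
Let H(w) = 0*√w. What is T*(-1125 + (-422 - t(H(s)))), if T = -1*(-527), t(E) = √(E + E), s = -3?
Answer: -815269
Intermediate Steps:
H(w) = 0
t(E) = √2*√E (t(E) = √(2*E) = √2*√E)
T = 527
T*(-1125 + (-422 - t(H(s)))) = 527*(-1125 + (-422 - √2*√0)) = 527*(-1125 + (-422 - √2*0)) = 527*(-1125 + (-422 - 1*0)) = 527*(-1125 + (-422 + 0)) = 527*(-1125 - 422) = 527*(-1547) = -815269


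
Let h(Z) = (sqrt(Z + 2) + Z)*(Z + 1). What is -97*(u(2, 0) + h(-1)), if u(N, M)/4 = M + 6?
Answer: -2328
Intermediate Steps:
u(N, M) = 24 + 4*M (u(N, M) = 4*(M + 6) = 4*(6 + M) = 24 + 4*M)
h(Z) = (1 + Z)*(Z + sqrt(2 + Z)) (h(Z) = (sqrt(2 + Z) + Z)*(1 + Z) = (Z + sqrt(2 + Z))*(1 + Z) = (1 + Z)*(Z + sqrt(2 + Z)))
-97*(u(2, 0) + h(-1)) = -97*((24 + 4*0) + (-1 + (-1)**2 + sqrt(2 - 1) - sqrt(2 - 1))) = -97*((24 + 0) + (-1 + 1 + sqrt(1) - sqrt(1))) = -97*(24 + (-1 + 1 + 1 - 1*1)) = -97*(24 + (-1 + 1 + 1 - 1)) = -97*(24 + 0) = -97*24 = -2328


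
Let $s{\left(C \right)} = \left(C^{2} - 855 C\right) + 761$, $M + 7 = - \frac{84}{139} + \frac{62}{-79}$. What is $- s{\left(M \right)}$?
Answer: $- \frac{965150954717}{120582361} \approx -8004.1$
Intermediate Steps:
$M = - \frac{92121}{10981}$ ($M = -7 + \left(- \frac{84}{139} + \frac{62}{-79}\right) = -7 + \left(\left(-84\right) \frac{1}{139} + 62 \left(- \frac{1}{79}\right)\right) = -7 - \frac{15254}{10981} = - \frac{92121}{10981} \approx -8.3891$)
$s{\left(C \right)} = 761 + C^{2} - 855 C$
$- s{\left(M \right)} = - (761 + \left(- \frac{92121}{10981}\right)^{2} - - \frac{78763455}{10981}) = - (761 + \frac{8486278641}{120582361} + \frac{78763455}{10981}) = \left(-1\right) \frac{965150954717}{120582361} = - \frac{965150954717}{120582361}$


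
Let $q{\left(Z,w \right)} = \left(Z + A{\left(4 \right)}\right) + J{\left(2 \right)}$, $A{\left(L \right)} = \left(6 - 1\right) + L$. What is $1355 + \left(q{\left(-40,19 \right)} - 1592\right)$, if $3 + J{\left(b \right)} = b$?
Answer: $-269$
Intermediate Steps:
$J{\left(b \right)} = -3 + b$
$A{\left(L \right)} = 5 + L$
$q{\left(Z,w \right)} = 8 + Z$ ($q{\left(Z,w \right)} = \left(Z + \left(5 + 4\right)\right) + \left(-3 + 2\right) = \left(Z + 9\right) - 1 = \left(9 + Z\right) - 1 = 8 + Z$)
$1355 + \left(q{\left(-40,19 \right)} - 1592\right) = 1355 + \left(\left(8 - 40\right) - 1592\right) = 1355 - 1624 = -269$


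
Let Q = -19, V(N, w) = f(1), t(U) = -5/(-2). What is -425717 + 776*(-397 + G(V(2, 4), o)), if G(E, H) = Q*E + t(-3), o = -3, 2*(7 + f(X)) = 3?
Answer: -650757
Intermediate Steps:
f(X) = -11/2 (f(X) = -7 + (1/2)*3 = -7 + 3/2 = -11/2)
t(U) = 5/2 (t(U) = -5*(-1/2) = 5/2)
V(N, w) = -11/2
G(E, H) = 5/2 - 19*E (G(E, H) = -19*E + 5/2 = 5/2 - 19*E)
-425717 + 776*(-397 + G(V(2, 4), o)) = -425717 + 776*(-397 + (5/2 - 19*(-11/2))) = -425717 + 776*(-397 + (5/2 + 209/2)) = -425717 + 776*(-397 + 107) = -425717 + 776*(-290) = -425717 - 225040 = -650757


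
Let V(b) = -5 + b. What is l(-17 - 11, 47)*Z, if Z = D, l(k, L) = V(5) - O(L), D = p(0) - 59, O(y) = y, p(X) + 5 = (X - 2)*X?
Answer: 3008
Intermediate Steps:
p(X) = -5 + X*(-2 + X) (p(X) = -5 + (X - 2)*X = -5 + (-2 + X)*X = -5 + X*(-2 + X))
D = -64 (D = (-5 + 0**2 - 2*0) - 59 = (-5 + 0 + 0) - 59 = -5 - 59 = -64)
l(k, L) = -L (l(k, L) = (-5 + 5) - L = 0 - L = -L)
Z = -64
l(-17 - 11, 47)*Z = -1*47*(-64) = -47*(-64) = 3008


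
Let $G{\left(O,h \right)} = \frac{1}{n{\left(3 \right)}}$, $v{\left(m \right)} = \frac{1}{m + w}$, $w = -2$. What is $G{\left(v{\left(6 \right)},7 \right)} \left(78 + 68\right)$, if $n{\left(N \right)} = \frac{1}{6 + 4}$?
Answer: $1460$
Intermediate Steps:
$n{\left(N \right)} = \frac{1}{10}$
$v{\left(m \right)} = \frac{1}{-2 + m}$ ($v{\left(m \right)} = \frac{1}{m - 2} = \frac{1}{-2 + m}$)
$G{\left(O,h \right)} = 10$ ($G{\left(O,h \right)} = \frac{1}{\frac{1}{10}} = 10$)
$G{\left(v{\left(6 \right)},7 \right)} \left(78 + 68\right) = 10 \left(78 + 68\right) = 10 \cdot 146 = 1460$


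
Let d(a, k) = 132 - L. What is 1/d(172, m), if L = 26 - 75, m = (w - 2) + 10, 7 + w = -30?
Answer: 1/181 ≈ 0.0055249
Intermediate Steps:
w = -37 (w = -7 - 30 = -37)
m = -29 (m = (-37 - 2) + 10 = -39 + 10 = -29)
L = -49
d(a, k) = 181 (d(a, k) = 132 - 1*(-49) = 132 + 49 = 181)
1/d(172, m) = 1/181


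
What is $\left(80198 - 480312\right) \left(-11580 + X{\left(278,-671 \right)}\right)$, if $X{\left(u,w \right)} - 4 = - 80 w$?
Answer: $-16846399856$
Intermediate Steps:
$X{\left(u,w \right)} = 4 - 80 w$
$\left(80198 - 480312\right) \left(-11580 + X{\left(278,-671 \right)}\right) = \left(80198 - 480312\right) \left(-11580 + \left(4 - -53680\right)\right) = - 400114 \left(-11580 + \left(4 + 53680\right)\right) = - 400114 \left(-11580 + 53684\right) = \left(-400114\right) 42104 = -16846399856$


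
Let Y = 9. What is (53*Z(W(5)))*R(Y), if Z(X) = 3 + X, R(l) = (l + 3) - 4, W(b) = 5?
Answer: 3392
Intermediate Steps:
R(l) = -1 + l (R(l) = (3 + l) - 4 = -1 + l)
(53*Z(W(5)))*R(Y) = (53*(3 + 5))*(-1 + 9) = (53*8)*8 = 424*8 = 3392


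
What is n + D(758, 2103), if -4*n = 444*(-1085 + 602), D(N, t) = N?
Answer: 54371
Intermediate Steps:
n = 53613 (n = -111*(-1085 + 602) = -111*(-483) = -¼*(-214452) = 53613)
n + D(758, 2103) = 53613 + 758 = 54371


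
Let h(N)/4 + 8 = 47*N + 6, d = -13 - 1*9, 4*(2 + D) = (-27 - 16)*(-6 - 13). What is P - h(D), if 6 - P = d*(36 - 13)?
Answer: -37503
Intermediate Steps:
D = 809/4 (D = -2 + ((-27 - 16)*(-6 - 13))/4 = -2 + (-43*(-19))/4 = -2 + (¼)*817 = -2 + 817/4 = 809/4 ≈ 202.25)
d = -22 (d = -13 - 9 = -22)
h(N) = -8 + 188*N (h(N) = -32 + 4*(47*N + 6) = -32 + 4*(6 + 47*N) = -32 + (24 + 188*N) = -8 + 188*N)
P = 512 (P = 6 - (-22)*(36 - 13) = 6 - (-22)*23 = 6 - 1*(-506) = 6 + 506 = 512)
P - h(D) = 512 - (-8 + 188*(809/4)) = 512 - (-8 + 38023) = 512 - 1*38015 = 512 - 38015 = -37503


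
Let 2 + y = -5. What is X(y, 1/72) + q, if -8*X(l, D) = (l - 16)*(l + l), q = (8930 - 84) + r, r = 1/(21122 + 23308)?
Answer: 782478947/88860 ≈ 8805.8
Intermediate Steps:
r = 1/44430 ≈ 2.2507e-5
q = 393027781/44430 (q = (8930 - 84) + 1/44430 = 8846 + 1/44430 = 393027781/44430 ≈ 8846.0)
y = -7 (y = -2 - 5 = -7)
X(l, D) = -l*(-16 + l)/4 (X(l, D) = -(l - 16)*(l + l)/8 = -(-16 + l)*2*l/8 = -l*(-16 + l)/4)
X(y, 1/72) + q = (1/4)*(-7)*(16 - 1*(-7)) + 393027781/44430 = (1/4)*(-7)*(16 + 7) + 393027781/44430 = (1/4)*(-7)*23 + 393027781/44430 = -161/4 + 393027781/44430 = 782478947/88860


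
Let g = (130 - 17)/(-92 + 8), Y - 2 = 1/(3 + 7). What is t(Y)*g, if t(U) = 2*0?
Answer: 0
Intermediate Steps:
Y = 21/10 (Y = 2 + 1/(3 + 7) = 2 + 1/10 = 2 + ⅒ = 21/10 ≈ 2.1000)
t(U) = 0
g = -113/84 (g = 113/(-84) = 113*(-1/84) = -113/84 ≈ -1.3452)
t(Y)*g = 0*(-113/84) = 0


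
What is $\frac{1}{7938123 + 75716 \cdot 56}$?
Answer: $\frac{1}{12178219} \approx 8.2114 \cdot 10^{-8}$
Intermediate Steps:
$\frac{1}{7938123 + 75716 \cdot 56} = \frac{1}{7938123 + 4240096} = \frac{1}{12178219}$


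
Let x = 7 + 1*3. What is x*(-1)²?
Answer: 10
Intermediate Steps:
x = 10 (x = 7 + 3 = 10)
x*(-1)² = 10*(-1)² = 10*1 = 10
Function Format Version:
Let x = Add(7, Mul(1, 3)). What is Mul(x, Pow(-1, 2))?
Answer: 10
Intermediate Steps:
x = 10 (x = Add(7, 3) = 10)
Mul(x, Pow(-1, 2)) = Mul(10, Pow(-1, 2)) = Mul(10, 1) = 10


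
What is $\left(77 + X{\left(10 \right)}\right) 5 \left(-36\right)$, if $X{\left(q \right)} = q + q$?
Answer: $-17460$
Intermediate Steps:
$X{\left(q \right)} = 2 q$
$\left(77 + X{\left(10 \right)}\right) 5 \left(-36\right) = \left(77 + 2 \cdot 10\right) 5 \left(-36\right) = \left(77 + 20\right) \left(-180\right) = 97 \left(-180\right) = -17460$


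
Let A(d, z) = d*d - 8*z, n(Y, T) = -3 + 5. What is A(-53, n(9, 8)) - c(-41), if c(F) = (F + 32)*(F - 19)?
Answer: 2253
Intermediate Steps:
n(Y, T) = 2
c(F) = (-19 + F)*(32 + F) (c(F) = (32 + F)*(-19 + F) = (-19 + F)*(32 + F))
A(d, z) = d² - 8*z
A(-53, n(9, 8)) - c(-41) = ((-53)² - 8*2) - (-608 + (-41)² + 13*(-41)) = (2809 - 16) - (-608 + 1681 - 533) = 2793 - 1*540 = 2793 - 540 = 2253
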